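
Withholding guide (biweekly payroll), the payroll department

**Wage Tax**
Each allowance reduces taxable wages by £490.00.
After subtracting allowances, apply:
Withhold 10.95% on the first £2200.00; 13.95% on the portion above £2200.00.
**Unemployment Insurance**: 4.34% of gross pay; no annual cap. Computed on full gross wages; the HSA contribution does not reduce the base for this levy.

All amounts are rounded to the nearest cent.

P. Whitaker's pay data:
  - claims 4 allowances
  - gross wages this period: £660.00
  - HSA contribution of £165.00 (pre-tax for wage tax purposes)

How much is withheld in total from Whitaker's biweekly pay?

£28.64

Wage Tax: taxable = £660.00 − £165.00 − 4×£490.00 = £-1465.00
  Taxable ≤ 0 → £0.00
Unemployment Insurance: 4.34% × £660.00 = £28.64
Total: £0.00 + £28.64 = £28.64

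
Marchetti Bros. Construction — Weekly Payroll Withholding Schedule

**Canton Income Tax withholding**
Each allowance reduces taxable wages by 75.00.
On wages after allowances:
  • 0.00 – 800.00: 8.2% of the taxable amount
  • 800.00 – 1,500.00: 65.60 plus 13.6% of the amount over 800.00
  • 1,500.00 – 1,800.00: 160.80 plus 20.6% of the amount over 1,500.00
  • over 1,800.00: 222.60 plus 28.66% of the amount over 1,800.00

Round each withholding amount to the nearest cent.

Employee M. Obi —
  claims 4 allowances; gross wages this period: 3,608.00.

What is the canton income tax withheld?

654.79

Canton Income Tax: taxable = 3,608.00 − 4×75.00 = 3,308.00
  222.60 + 28.66% × (3,308.00 − 1,800.00) = 222.60 + 28.66% × 1,508.00 = 654.79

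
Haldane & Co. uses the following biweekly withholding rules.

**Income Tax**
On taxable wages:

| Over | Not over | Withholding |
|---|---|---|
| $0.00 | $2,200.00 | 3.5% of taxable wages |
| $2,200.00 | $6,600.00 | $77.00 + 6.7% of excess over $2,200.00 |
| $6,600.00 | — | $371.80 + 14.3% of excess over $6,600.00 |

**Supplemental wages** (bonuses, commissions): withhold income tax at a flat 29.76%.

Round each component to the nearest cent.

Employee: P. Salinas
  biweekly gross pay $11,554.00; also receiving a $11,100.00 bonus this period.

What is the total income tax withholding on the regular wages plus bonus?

$4,383.58

Income Tax: taxable = $11,554.00
  $371.80 + 14.3% × ($11,554.00 − $6,600.00) = $371.80 + 14.3% × $4,954.00 = $1,080.22
Supplemental (29.76% flat on bonus): 29.76% × $11,100.00 = $3,303.36
Total income tax: $1,080.22 + $3,303.36 = $4,383.58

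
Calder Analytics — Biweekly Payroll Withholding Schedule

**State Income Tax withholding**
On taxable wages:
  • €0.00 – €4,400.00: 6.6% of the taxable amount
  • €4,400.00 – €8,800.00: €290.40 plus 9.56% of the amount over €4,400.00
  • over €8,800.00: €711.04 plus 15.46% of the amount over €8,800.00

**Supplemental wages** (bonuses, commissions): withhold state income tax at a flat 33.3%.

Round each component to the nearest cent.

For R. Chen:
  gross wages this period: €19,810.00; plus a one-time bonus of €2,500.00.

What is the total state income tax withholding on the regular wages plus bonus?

€3,245.69

State Income Tax: taxable = €19,810.00
  €711.04 + 15.46% × (€19,810.00 − €8,800.00) = €711.04 + 15.46% × €11,010.00 = €2,413.19
Supplemental (33.3% flat on bonus): 33.3% × €2,500.00 = €832.50
Total state income tax: €2,413.19 + €832.50 = €3,245.69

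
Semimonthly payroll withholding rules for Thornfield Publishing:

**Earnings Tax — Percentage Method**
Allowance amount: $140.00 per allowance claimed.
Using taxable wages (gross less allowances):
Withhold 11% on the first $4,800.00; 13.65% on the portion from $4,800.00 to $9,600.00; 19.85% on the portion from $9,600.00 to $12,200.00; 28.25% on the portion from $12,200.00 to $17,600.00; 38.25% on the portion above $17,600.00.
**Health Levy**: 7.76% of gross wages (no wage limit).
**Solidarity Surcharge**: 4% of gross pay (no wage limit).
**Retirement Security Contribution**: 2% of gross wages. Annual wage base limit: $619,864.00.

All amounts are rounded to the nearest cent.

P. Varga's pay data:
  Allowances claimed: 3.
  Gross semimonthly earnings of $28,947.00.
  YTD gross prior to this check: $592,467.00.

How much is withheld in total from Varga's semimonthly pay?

Earnings Tax: taxable = $28,947.00 − 3×$140.00 = $28,527.00
  $3,224.80 + 38.25% × ($28,527.00 − $17,600.00) = $3,224.80 + 38.25% × $10,927.00 = $7,404.38
Health Levy: 7.76% × $28,947.00 = $2,246.29
Solidarity Surcharge: 4% × $28,947.00 = $1,157.88
Retirement Security Contribution: cap $619,864.00 − YTD $592,467.00 = $27,397.00 subject; 2% × $27,397.00 = $547.94
Total: $7,404.38 + $2,246.29 + $1,157.88 + $547.94 = $11,356.49

$11,356.49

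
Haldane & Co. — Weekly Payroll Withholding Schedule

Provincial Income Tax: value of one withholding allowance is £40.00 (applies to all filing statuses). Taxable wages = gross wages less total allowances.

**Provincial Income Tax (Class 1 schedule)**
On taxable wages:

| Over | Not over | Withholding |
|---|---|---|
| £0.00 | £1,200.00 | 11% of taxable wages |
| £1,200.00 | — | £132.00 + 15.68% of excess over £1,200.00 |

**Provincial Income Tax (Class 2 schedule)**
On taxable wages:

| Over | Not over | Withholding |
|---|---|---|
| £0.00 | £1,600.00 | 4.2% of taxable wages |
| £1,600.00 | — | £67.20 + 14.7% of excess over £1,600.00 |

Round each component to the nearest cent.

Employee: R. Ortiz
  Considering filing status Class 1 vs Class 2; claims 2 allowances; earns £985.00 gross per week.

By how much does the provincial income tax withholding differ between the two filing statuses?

Provincial Income Tax (Class 1): taxable = £985.00 − 2×£40.00 = £905.00
  11% × £905.00 = £99.55
Provincial Income Tax (Class 2): taxable = £985.00 − 2×£40.00 = £905.00
  4.2% × £905.00 = £38.01
Difference: |£99.55 − £38.01| = £61.54 (higher under Class 1)

£61.54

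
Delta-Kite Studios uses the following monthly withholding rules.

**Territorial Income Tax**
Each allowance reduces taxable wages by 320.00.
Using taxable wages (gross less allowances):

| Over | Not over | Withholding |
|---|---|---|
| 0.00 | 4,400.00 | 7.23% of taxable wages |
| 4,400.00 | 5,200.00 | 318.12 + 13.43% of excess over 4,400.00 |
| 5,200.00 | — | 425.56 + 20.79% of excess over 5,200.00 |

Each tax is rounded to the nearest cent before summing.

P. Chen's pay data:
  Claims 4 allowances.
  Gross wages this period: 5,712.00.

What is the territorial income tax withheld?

Territorial Income Tax: taxable = 5,712.00 − 4×320.00 = 4,432.00
  318.12 + 13.43% × (4,432.00 − 4,400.00) = 318.12 + 13.43% × 32.00 = 322.42

322.42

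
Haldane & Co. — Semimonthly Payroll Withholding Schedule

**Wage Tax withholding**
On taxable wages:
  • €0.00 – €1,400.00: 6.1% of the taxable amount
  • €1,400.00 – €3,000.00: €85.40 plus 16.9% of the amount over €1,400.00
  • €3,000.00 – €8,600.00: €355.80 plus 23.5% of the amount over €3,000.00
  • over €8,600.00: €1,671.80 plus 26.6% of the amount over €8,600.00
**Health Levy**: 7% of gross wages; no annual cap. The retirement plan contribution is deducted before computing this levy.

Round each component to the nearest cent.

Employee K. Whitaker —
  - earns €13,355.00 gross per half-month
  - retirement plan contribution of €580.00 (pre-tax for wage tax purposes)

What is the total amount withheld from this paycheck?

€3,676.60

Wage Tax: taxable = €13,355.00 − €580.00 = €12,775.00
  €1,671.80 + 26.6% × (€12,775.00 − €8,600.00) = €1,671.80 + 26.6% × €4,175.00 = €2,782.35
Health Levy: 7% × €12,775.00 = €894.25
Total: €2,782.35 + €894.25 = €3,676.60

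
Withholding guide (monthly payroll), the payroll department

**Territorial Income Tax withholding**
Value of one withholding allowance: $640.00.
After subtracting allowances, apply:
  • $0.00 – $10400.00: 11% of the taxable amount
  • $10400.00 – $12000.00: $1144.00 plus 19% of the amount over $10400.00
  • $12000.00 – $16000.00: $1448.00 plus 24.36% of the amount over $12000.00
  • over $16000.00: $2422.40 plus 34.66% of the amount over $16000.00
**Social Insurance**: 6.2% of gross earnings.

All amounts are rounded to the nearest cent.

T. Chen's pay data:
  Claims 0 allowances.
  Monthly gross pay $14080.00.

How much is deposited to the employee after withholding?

Territorial Income Tax: taxable = $14080.00
  $1448.00 + 24.36% × ($14080.00 − $12000.00) = $1448.00 + 24.36% × $2080.00 = $1954.69
Social Insurance: 6.2% × $14080.00 = $872.96
Total withheld: $1954.69 + $872.96 = $2827.65
Net pay: $14080.00 − $2827.65 = $11252.35

$11252.35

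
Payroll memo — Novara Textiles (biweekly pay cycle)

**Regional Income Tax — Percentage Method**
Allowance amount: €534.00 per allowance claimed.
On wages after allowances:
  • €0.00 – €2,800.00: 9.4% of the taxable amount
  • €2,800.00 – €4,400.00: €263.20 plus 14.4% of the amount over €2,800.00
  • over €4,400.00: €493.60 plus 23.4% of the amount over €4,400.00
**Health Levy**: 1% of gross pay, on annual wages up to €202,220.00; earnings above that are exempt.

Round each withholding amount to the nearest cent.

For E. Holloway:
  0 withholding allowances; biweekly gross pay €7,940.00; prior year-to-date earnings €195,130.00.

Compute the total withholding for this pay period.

Regional Income Tax: taxable = €7,940.00
  €493.60 + 23.4% × (€7,940.00 − €4,400.00) = €493.60 + 23.4% × €3,540.00 = €1,321.96
Health Levy: cap €202,220.00 − YTD €195,130.00 = €7,090.00 subject; 1% × €7,090.00 = €70.90
Total: €1,321.96 + €70.90 = €1,392.86

€1,392.86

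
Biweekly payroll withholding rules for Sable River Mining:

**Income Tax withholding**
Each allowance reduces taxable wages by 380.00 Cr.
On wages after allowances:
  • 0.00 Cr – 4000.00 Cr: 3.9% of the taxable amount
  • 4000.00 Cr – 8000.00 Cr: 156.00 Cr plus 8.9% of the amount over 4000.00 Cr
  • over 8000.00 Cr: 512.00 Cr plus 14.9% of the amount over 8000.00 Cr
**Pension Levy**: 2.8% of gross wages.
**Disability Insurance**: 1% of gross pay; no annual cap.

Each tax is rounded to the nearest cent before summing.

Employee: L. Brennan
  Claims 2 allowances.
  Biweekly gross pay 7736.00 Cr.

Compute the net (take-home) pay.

Income Tax: taxable = 7736.00 Cr − 2×380.00 Cr = 6976.00 Cr
  156.00 Cr + 8.9% × (6976.00 Cr − 4000.00 Cr) = 156.00 Cr + 8.9% × 2976.00 Cr = 420.86 Cr
Pension Levy: 2.8% × 7736.00 Cr = 216.61 Cr
Disability Insurance: 1% × 7736.00 Cr = 77.36 Cr
Total withheld: 420.86 Cr + 216.61 Cr + 77.36 Cr = 714.83 Cr
Net pay: 7736.00 Cr − 714.83 Cr = 7021.17 Cr

7021.17 Cr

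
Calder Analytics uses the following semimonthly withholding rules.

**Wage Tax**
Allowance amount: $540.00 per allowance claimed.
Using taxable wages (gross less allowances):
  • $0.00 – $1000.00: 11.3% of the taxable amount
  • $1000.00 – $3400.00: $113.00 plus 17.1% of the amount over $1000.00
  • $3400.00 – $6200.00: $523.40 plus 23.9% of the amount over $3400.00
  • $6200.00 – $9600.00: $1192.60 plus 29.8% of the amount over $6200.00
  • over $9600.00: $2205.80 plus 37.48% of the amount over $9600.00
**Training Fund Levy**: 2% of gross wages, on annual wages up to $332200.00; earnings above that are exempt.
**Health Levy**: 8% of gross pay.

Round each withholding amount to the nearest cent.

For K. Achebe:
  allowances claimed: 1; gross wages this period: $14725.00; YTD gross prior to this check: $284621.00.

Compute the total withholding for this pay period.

$5396.76

Wage Tax: taxable = $14725.00 − 1×$540.00 = $14185.00
  $2205.80 + 37.48% × ($14185.00 − $9600.00) = $2205.80 + 37.48% × $4585.00 = $3924.26
Training Fund Levy: 2% × $14725.00 = $294.50
Health Levy: 8% × $14725.00 = $1178.00
Total: $3924.26 + $294.50 + $1178.00 = $5396.76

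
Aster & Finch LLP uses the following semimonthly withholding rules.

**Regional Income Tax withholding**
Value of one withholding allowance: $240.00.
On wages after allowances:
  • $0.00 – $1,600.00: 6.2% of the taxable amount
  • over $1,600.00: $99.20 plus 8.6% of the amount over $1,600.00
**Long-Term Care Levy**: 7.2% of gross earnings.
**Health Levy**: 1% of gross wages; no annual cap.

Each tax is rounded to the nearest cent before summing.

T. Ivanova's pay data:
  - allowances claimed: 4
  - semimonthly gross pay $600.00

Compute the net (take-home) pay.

Regional Income Tax: taxable = $600.00 − 4×$240.00 = $-360.00
  Taxable ≤ 0 → $0.00
Long-Term Care Levy: 7.2% × $600.00 = $43.20
Health Levy: 1% × $600.00 = $6.00
Total withheld: $0.00 + $43.20 + $6.00 = $49.20
Net pay: $600.00 − $49.20 = $550.80

$550.80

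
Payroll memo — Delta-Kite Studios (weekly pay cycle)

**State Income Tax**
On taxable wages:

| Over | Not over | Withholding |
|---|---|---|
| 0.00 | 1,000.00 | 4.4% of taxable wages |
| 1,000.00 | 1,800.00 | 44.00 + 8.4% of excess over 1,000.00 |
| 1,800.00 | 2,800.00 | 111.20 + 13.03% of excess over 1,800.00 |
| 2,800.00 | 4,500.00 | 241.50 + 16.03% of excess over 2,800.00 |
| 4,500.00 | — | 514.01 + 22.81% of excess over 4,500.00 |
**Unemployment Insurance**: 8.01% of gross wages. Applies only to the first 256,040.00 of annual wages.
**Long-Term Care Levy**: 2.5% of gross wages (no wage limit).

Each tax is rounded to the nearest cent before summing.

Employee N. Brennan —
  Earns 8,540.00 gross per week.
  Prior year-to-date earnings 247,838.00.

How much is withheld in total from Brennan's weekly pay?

State Income Tax: taxable = 8,540.00
  514.01 + 22.81% × (8,540.00 − 4,500.00) = 514.01 + 22.81% × 4,040.00 = 1,435.53
Unemployment Insurance: cap 256,040.00 − YTD 247,838.00 = 8,202.00 subject; 8.01% × 8,202.00 = 656.98
Long-Term Care Levy: 2.5% × 8,540.00 = 213.50
Total: 1,435.53 + 656.98 + 213.50 = 2,306.01

2,306.01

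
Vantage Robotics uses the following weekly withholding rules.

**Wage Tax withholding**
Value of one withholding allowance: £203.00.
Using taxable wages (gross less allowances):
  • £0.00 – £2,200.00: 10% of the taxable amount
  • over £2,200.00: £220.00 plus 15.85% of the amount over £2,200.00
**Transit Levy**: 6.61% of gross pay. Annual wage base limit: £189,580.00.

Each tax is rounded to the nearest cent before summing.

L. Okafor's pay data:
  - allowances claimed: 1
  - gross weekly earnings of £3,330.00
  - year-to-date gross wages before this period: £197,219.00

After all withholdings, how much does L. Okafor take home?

£2,963.07

Wage Tax: taxable = £3,330.00 − 1×£203.00 = £3,127.00
  £220.00 + 15.85% × (£3,127.00 − £2,200.00) = £220.00 + 15.85% × £927.00 = £366.93
Transit Levy: YTD £197,219.00 ≥ cap £189,580.00 → £0.00
Total withheld: £366.93 + £0.00 = £366.93
Net pay: £3,330.00 − £366.93 = £2,963.07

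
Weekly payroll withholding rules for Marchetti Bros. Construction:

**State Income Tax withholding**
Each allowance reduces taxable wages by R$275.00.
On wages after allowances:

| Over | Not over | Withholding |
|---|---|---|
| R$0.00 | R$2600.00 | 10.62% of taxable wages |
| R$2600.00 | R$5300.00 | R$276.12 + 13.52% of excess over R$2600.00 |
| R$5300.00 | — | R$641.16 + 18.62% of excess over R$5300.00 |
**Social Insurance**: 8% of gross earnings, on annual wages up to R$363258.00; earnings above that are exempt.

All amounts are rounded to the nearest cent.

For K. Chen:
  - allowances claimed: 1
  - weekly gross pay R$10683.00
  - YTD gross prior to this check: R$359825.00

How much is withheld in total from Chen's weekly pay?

R$1866.91

State Income Tax: taxable = R$10683.00 − 1×R$275.00 = R$10408.00
  R$641.16 + 18.62% × (R$10408.00 − R$5300.00) = R$641.16 + 18.62% × R$5108.00 = R$1592.27
Social Insurance: cap R$363258.00 − YTD R$359825.00 = R$3433.00 subject; 8% × R$3433.00 = R$274.64
Total: R$1592.27 + R$274.64 = R$1866.91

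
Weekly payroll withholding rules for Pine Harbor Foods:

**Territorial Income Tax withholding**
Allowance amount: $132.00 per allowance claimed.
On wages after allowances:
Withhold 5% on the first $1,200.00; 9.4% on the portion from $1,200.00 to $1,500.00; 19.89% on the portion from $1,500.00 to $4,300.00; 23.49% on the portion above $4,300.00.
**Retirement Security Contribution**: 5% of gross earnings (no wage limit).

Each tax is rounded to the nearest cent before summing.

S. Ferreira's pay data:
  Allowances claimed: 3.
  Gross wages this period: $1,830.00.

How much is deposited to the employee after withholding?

$1,656.50

Territorial Income Tax: taxable = $1,830.00 − 3×$132.00 = $1,434.00
  $60.00 + 9.4% × ($1,434.00 − $1,200.00) = $60.00 + 9.4% × $234.00 = $82.00
Retirement Security Contribution: 5% × $1,830.00 = $91.50
Total withheld: $82.00 + $91.50 = $173.50
Net pay: $1,830.00 − $173.50 = $1,656.50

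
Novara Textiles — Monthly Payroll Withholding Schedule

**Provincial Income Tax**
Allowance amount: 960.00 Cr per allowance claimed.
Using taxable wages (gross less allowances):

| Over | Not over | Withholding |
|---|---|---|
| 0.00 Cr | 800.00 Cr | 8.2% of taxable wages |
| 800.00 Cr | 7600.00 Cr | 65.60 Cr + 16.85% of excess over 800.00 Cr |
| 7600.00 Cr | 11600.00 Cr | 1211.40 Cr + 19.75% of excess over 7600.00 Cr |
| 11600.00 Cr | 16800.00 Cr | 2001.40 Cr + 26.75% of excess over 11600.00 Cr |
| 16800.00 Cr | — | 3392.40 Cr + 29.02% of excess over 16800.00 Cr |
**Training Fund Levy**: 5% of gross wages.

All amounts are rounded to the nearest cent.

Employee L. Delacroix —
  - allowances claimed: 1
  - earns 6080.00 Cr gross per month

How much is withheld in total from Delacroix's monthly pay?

Provincial Income Tax: taxable = 6080.00 Cr − 1×960.00 Cr = 5120.00 Cr
  65.60 Cr + 16.85% × (5120.00 Cr − 800.00 Cr) = 65.60 Cr + 16.85% × 4320.00 Cr = 793.52 Cr
Training Fund Levy: 5% × 6080.00 Cr = 304.00 Cr
Total: 793.52 Cr + 304.00 Cr = 1097.52 Cr

1097.52 Cr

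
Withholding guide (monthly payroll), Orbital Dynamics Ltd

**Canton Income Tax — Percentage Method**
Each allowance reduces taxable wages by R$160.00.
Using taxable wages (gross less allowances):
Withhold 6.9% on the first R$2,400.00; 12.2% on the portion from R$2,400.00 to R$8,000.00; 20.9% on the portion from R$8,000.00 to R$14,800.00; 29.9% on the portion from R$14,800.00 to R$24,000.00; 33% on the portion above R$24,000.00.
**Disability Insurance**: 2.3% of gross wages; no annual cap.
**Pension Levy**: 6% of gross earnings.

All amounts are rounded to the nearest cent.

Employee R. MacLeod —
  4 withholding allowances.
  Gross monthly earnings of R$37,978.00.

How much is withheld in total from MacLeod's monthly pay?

Canton Income Tax: taxable = R$37,978.00 − 4×R$160.00 = R$37,338.00
  R$5,020.80 + 33% × (R$37,338.00 − R$24,000.00) = R$5,020.80 + 33% × R$13,338.00 = R$9,422.34
Disability Insurance: 2.3% × R$37,978.00 = R$873.49
Pension Levy: 6% × R$37,978.00 = R$2,278.68
Total: R$9,422.34 + R$873.49 + R$2,278.68 = R$12,574.51

R$12,574.51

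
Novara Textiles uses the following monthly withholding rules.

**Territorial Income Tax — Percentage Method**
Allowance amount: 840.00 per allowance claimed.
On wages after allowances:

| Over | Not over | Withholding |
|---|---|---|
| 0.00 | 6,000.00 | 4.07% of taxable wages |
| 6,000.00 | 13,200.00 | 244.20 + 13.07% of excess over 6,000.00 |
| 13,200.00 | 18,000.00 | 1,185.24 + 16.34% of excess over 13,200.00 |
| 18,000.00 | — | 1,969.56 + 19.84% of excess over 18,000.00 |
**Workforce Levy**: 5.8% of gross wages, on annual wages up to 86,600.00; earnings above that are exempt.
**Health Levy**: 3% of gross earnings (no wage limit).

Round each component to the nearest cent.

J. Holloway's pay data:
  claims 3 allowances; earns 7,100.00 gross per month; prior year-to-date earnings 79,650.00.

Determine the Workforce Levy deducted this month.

403.10

Workforce Levy: cap 86,600.00 − YTD 79,650.00 = 6,950.00 subject; 5.8% × 6,950.00 = 403.10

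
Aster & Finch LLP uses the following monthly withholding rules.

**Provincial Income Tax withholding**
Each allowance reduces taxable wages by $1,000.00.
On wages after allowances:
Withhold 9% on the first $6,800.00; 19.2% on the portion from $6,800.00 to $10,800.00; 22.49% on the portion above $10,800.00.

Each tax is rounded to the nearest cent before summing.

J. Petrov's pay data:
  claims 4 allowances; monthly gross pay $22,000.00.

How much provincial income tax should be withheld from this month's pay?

$2,999.28

Provincial Income Tax: taxable = $22,000.00 − 4×$1,000.00 = $18,000.00
  $1,380.00 + 22.49% × ($18,000.00 − $10,800.00) = $1,380.00 + 22.49% × $7,200.00 = $2,999.28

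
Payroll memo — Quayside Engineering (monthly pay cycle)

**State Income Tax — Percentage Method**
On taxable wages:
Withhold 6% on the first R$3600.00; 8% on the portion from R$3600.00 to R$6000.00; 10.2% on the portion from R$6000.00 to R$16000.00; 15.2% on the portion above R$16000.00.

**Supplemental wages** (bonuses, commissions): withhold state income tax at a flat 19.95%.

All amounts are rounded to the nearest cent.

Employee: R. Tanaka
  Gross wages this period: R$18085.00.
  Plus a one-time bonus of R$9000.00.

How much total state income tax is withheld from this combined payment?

State Income Tax: taxable = R$18085.00
  R$1428.00 + 15.2% × (R$18085.00 − R$16000.00) = R$1428.00 + 15.2% × R$2085.00 = R$1744.92
Supplemental (19.95% flat on bonus): 19.95% × R$9000.00 = R$1795.50
Total state income tax: R$1744.92 + R$1795.50 = R$3540.42

R$3540.42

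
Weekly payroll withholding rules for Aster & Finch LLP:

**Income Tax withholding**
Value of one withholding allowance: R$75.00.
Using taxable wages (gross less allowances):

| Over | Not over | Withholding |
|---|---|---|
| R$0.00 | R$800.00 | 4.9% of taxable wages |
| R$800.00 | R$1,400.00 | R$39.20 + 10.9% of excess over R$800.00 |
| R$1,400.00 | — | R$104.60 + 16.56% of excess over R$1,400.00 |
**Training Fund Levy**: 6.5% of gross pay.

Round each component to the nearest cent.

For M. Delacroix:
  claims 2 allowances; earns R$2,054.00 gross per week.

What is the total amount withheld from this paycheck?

Income Tax: taxable = R$2,054.00 − 2×R$75.00 = R$1,904.00
  R$104.60 + 16.56% × (R$1,904.00 − R$1,400.00) = R$104.60 + 16.56% × R$504.00 = R$188.06
Training Fund Levy: 6.5% × R$2,054.00 = R$133.51
Total: R$188.06 + R$133.51 = R$321.57

R$321.57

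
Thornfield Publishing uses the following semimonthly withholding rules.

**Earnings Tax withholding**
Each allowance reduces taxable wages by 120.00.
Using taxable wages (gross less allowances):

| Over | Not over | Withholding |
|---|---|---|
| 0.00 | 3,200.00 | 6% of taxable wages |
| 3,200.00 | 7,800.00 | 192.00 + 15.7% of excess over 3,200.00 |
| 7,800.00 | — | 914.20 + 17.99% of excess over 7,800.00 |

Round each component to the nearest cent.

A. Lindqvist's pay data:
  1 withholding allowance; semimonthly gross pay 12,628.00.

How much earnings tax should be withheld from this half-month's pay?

Earnings Tax: taxable = 12,628.00 − 1×120.00 = 12,508.00
  914.20 + 17.99% × (12,508.00 − 7,800.00) = 914.20 + 17.99% × 4,708.00 = 1,761.17

1,761.17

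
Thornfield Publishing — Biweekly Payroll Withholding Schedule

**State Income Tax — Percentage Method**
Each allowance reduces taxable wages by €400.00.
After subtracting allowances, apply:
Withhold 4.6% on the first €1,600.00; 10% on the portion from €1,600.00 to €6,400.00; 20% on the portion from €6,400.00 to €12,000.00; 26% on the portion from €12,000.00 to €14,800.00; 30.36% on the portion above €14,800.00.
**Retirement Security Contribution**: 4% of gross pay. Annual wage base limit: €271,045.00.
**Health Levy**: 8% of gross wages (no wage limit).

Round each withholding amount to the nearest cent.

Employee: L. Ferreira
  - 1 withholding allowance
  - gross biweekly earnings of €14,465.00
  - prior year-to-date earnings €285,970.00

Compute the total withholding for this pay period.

State Income Tax: taxable = €14,465.00 − 1×€400.00 = €14,065.00
  €1,673.60 + 26% × (€14,065.00 − €12,000.00) = €1,673.60 + 26% × €2,065.00 = €2,210.50
Retirement Security Contribution: YTD €285,970.00 ≥ cap €271,045.00 → €0.00
Health Levy: 8% × €14,465.00 = €1,157.20
Total: €2,210.50 + €0.00 + €1,157.20 = €3,367.70

€3,367.70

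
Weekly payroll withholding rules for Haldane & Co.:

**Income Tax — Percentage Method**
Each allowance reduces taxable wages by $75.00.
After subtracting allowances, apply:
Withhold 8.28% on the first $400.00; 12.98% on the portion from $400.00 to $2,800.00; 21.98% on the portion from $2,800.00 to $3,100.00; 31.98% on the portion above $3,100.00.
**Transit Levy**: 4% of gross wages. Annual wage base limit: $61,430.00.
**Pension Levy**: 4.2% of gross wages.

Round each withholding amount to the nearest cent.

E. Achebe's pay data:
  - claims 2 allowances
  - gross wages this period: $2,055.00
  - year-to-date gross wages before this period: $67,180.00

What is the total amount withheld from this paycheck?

Income Tax: taxable = $2,055.00 − 2×$75.00 = $1,905.00
  $33.12 + 12.98% × ($1,905.00 − $400.00) = $33.12 + 12.98% × $1,505.00 = $228.47
Transit Levy: YTD $67,180.00 ≥ cap $61,430.00 → $0.00
Pension Levy: 4.2% × $2,055.00 = $86.31
Total: $228.47 + $0.00 + $86.31 = $314.78

$314.78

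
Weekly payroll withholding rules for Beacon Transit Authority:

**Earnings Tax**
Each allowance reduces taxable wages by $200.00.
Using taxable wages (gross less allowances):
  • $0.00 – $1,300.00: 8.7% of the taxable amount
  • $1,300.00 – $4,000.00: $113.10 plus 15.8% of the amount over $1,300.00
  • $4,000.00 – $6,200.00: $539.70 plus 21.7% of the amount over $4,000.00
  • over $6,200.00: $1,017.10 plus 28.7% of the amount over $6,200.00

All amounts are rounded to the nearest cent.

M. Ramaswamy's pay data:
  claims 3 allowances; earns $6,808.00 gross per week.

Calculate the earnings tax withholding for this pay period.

$1,019.40

Earnings Tax: taxable = $6,808.00 − 3×$200.00 = $6,208.00
  $1,017.10 + 28.7% × ($6,208.00 − $6,200.00) = $1,017.10 + 28.7% × $8.00 = $1,019.40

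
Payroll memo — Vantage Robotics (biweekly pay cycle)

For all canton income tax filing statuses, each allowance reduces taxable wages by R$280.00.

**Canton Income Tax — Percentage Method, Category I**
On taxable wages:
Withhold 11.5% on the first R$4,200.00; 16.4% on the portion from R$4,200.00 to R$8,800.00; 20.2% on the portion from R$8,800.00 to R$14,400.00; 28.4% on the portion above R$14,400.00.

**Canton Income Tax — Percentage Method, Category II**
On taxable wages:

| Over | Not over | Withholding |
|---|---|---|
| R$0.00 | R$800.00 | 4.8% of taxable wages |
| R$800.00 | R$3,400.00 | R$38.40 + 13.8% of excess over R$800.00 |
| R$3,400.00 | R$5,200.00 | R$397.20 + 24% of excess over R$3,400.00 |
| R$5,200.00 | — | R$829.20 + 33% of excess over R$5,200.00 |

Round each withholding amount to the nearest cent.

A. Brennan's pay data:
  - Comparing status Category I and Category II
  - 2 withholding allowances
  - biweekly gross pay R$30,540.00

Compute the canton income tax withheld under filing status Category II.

Canton Income Tax (Category II): taxable = R$30,540.00 − 2×R$280.00 = R$29,980.00
  R$829.20 + 33% × (R$29,980.00 − R$5,200.00) = R$829.20 + 33% × R$24,780.00 = R$9,006.60

R$9,006.60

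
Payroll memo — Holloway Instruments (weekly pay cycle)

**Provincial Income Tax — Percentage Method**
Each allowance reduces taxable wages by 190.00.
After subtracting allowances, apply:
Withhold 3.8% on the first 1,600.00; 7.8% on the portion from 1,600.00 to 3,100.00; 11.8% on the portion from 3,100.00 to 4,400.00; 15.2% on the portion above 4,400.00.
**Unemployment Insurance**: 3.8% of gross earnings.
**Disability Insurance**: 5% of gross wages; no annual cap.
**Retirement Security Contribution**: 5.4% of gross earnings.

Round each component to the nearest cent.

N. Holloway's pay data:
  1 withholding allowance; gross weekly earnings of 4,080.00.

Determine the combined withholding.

850.38

Provincial Income Tax: taxable = 4,080.00 − 1×190.00 = 3,890.00
  177.80 + 11.8% × (3,890.00 − 3,100.00) = 177.80 + 11.8% × 790.00 = 271.02
Unemployment Insurance: 3.8% × 4,080.00 = 155.04
Disability Insurance: 5% × 4,080.00 = 204.00
Retirement Security Contribution: 5.4% × 4,080.00 = 220.32
Total: 271.02 + 155.04 + 204.00 + 220.32 = 850.38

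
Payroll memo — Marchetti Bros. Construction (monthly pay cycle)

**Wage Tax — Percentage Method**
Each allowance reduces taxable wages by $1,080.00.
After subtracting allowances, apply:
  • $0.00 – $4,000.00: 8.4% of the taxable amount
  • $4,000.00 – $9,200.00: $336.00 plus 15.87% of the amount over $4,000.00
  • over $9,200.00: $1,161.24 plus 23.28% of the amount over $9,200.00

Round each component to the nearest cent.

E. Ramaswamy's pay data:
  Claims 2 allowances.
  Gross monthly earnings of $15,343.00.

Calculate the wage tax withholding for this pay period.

Wage Tax: taxable = $15,343.00 − 2×$1,080.00 = $13,183.00
  $1,161.24 + 23.28% × ($13,183.00 − $9,200.00) = $1,161.24 + 23.28% × $3,983.00 = $2,088.48

$2,088.48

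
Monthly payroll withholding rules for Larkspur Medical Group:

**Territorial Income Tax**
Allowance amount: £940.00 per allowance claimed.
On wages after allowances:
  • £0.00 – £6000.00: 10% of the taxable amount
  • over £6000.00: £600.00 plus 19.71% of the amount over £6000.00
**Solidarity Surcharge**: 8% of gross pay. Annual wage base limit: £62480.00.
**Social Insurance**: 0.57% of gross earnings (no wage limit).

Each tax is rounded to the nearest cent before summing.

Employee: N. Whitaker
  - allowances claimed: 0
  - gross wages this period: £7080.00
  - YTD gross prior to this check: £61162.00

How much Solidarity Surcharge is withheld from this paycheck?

£105.44

Solidarity Surcharge: cap £62480.00 − YTD £61162.00 = £1318.00 subject; 8% × £1318.00 = £105.44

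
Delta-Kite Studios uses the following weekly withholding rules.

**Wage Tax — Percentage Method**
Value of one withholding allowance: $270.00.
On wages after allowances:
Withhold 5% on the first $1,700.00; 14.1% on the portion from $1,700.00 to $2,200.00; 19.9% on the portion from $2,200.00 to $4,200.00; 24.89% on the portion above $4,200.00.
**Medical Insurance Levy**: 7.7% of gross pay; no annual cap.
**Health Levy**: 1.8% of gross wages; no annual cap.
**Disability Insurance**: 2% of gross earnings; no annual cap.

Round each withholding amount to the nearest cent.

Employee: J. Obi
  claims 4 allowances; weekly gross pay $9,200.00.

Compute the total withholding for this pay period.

Wage Tax: taxable = $9,200.00 − 4×$270.00 = $8,120.00
  $553.50 + 24.89% × ($8,120.00 − $4,200.00) = $553.50 + 24.89% × $3,920.00 = $1,529.19
Medical Insurance Levy: 7.7% × $9,200.00 = $708.40
Health Levy: 1.8% × $9,200.00 = $165.60
Disability Insurance: 2% × $9,200.00 = $184.00
Total: $1,529.19 + $708.40 + $165.60 + $184.00 = $2,587.19

$2,587.19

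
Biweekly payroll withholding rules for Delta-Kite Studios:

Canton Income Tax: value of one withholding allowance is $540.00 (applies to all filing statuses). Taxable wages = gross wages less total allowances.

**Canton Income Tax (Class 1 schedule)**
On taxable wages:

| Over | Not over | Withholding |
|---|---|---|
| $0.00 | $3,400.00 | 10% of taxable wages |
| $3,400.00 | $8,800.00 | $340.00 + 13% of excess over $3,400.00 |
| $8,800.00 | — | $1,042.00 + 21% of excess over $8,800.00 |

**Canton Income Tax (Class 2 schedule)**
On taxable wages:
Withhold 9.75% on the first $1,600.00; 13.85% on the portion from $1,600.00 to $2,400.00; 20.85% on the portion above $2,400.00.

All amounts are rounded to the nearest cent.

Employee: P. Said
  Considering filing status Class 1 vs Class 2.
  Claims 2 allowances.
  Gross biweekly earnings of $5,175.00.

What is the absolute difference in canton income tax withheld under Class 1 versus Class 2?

Canton Income Tax (Class 1): taxable = $5,175.00 − 2×$540.00 = $4,095.00
  $340.00 + 13% × ($4,095.00 − $3,400.00) = $340.00 + 13% × $695.00 = $430.35
Canton Income Tax (Class 2): taxable = $5,175.00 − 2×$540.00 = $4,095.00
  $266.80 + 20.85% × ($4,095.00 − $2,400.00) = $266.80 + 20.85% × $1,695.00 = $620.21
Difference: |$430.35 − $620.21| = $189.86 (higher under Class 2)

$189.86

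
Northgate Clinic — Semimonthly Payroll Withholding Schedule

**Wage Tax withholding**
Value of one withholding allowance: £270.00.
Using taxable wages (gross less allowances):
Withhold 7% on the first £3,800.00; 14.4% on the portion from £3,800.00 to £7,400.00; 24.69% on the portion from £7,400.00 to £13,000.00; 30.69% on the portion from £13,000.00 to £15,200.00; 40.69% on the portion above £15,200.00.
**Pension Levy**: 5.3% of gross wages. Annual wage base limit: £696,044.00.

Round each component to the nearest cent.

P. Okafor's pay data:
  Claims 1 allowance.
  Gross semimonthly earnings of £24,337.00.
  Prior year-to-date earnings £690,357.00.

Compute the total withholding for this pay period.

£6,751.61

Wage Tax: taxable = £24,337.00 − 1×£270.00 = £24,067.00
  £2,842.22 + 40.69% × (£24,067.00 − £15,200.00) = £2,842.22 + 40.69% × £8,867.00 = £6,450.20
Pension Levy: cap £696,044.00 − YTD £690,357.00 = £5,687.00 subject; 5.3% × £5,687.00 = £301.41
Total: £6,450.20 + £301.41 = £6,751.61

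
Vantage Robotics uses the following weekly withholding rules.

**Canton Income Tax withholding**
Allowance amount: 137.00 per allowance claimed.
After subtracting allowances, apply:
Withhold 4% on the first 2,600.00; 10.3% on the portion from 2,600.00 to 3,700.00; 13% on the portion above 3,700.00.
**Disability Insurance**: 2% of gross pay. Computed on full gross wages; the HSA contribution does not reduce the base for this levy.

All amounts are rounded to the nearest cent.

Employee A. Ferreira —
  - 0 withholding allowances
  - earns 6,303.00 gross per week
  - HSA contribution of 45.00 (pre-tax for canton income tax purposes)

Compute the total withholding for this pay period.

675.90

Canton Income Tax: taxable = 6,303.00 − 45.00 = 6,258.00
  217.30 + 13% × (6,258.00 − 3,700.00) = 217.30 + 13% × 2,558.00 = 549.84
Disability Insurance: 2% × 6,303.00 = 126.06
Total: 549.84 + 126.06 = 675.90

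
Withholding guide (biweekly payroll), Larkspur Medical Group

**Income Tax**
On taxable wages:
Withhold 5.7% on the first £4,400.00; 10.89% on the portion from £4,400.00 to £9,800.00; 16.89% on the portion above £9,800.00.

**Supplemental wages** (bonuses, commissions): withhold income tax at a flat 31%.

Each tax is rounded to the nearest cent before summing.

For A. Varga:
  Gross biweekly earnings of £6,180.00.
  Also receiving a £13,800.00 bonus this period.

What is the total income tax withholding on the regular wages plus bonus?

£4,722.64

Income Tax: taxable = £6,180.00
  £250.80 + 10.89% × (£6,180.00 − £4,400.00) = £250.80 + 10.89% × £1,780.00 = £444.64
Supplemental (31% flat on bonus): 31% × £13,800.00 = £4,278.00
Total income tax: £444.64 + £4,278.00 = £4,722.64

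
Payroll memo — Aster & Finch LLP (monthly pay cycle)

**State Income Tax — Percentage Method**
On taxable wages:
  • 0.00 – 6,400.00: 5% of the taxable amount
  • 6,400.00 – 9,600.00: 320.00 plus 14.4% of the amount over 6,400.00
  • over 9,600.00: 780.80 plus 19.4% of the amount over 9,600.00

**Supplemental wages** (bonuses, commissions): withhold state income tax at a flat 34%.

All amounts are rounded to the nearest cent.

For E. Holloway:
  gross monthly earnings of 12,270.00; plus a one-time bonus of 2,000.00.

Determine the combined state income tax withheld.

1,978.78

State Income Tax: taxable = 12,270.00
  780.80 + 19.4% × (12,270.00 − 9,600.00) = 780.80 + 19.4% × 2,670.00 = 1,298.78
Supplemental (34% flat on bonus): 34% × 2,000.00 = 680.00
Total state income tax: 1,298.78 + 680.00 = 1,978.78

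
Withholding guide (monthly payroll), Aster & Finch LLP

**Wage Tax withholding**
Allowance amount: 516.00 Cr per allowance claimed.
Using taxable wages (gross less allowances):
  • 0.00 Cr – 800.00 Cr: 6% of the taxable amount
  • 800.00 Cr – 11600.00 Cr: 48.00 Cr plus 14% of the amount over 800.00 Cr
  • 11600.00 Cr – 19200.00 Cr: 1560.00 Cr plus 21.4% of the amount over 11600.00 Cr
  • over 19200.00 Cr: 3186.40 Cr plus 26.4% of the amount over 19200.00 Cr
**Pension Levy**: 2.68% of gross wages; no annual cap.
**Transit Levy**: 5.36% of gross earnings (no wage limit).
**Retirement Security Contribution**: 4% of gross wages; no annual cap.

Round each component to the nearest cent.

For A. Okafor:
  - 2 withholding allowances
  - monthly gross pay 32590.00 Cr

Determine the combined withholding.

10372.74 Cr

Wage Tax: taxable = 32590.00 Cr − 2×516.00 Cr = 31558.00 Cr
  3186.40 Cr + 26.4% × (31558.00 Cr − 19200.00 Cr) = 3186.40 Cr + 26.4% × 12358.00 Cr = 6448.91 Cr
Pension Levy: 2.68% × 32590.00 Cr = 873.41 Cr
Transit Levy: 5.36% × 32590.00 Cr = 1746.82 Cr
Retirement Security Contribution: 4% × 32590.00 Cr = 1303.60 Cr
Total: 6448.91 Cr + 873.41 Cr + 1746.82 Cr + 1303.60 Cr = 10372.74 Cr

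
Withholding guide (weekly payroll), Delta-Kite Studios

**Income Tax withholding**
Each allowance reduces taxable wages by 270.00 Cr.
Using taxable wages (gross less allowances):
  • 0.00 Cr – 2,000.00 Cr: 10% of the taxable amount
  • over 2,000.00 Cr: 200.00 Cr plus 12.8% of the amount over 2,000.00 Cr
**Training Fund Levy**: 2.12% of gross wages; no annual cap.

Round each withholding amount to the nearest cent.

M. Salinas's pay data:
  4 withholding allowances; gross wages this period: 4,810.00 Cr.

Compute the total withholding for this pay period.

523.41 Cr

Income Tax: taxable = 4,810.00 Cr − 4×270.00 Cr = 3,730.00 Cr
  200.00 Cr + 12.8% × (3,730.00 Cr − 2,000.00 Cr) = 200.00 Cr + 12.8% × 1,730.00 Cr = 421.44 Cr
Training Fund Levy: 2.12% × 4,810.00 Cr = 101.97 Cr
Total: 421.44 Cr + 101.97 Cr = 523.41 Cr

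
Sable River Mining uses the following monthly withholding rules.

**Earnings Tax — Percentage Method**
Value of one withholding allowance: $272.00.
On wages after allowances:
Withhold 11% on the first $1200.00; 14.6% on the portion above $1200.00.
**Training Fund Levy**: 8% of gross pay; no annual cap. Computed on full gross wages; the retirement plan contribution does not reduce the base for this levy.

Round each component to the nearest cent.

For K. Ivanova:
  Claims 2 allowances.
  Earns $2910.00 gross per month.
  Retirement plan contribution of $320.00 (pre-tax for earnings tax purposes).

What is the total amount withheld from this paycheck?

Earnings Tax: taxable = $2910.00 − $320.00 − 2×$272.00 = $2046.00
  $132.00 + 14.6% × ($2046.00 − $1200.00) = $132.00 + 14.6% × $846.00 = $255.52
Training Fund Levy: 8% × $2910.00 = $232.80
Total: $255.52 + $232.80 = $488.32

$488.32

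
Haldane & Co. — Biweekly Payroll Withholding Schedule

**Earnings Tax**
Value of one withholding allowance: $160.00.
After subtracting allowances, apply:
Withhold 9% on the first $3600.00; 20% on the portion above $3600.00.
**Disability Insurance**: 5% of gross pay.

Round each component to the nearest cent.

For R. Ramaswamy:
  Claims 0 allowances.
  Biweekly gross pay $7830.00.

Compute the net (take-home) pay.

$6268.50

Earnings Tax: taxable = $7830.00
  $324.00 + 20% × ($7830.00 − $3600.00) = $324.00 + 20% × $4230.00 = $1170.00
Disability Insurance: 5% × $7830.00 = $391.50
Total withheld: $1170.00 + $391.50 = $1561.50
Net pay: $7830.00 − $1561.50 = $6268.50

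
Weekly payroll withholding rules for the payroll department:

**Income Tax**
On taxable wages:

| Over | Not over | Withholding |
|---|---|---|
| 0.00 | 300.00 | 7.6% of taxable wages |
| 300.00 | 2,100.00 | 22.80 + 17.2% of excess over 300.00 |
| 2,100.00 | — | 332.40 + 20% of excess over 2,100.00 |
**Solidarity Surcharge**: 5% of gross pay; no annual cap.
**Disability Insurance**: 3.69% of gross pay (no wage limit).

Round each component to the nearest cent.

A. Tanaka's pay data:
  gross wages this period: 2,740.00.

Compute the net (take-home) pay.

Income Tax: taxable = 2,740.00
  332.40 + 20% × (2,740.00 − 2,100.00) = 332.40 + 20% × 640.00 = 460.40
Solidarity Surcharge: 5% × 2,740.00 = 137.00
Disability Insurance: 3.69% × 2,740.00 = 101.11
Total withheld: 460.40 + 137.00 + 101.11 = 698.51
Net pay: 2,740.00 − 698.51 = 2,041.49

2,041.49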